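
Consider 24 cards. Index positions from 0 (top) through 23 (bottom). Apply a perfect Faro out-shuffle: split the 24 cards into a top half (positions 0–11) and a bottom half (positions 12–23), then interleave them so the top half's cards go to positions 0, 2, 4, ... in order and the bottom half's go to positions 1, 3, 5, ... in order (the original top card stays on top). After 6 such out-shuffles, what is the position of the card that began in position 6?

Track the card's position through each out-shuffle:
6 → 12 → 1 → 2 → 4 → 8 → 16

16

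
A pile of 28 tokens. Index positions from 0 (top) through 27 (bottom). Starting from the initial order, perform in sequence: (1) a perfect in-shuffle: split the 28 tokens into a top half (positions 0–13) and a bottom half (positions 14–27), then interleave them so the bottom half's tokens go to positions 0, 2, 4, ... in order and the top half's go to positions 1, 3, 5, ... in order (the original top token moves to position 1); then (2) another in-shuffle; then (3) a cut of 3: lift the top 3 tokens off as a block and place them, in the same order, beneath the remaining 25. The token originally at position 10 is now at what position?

11

Track the token from position 10 forward through each operation:
  after op 1 (in-shuffle): 10 → 21
  after op 2 (in-shuffle): 21 → 14
  after op 3 (cut 3): 14 → 11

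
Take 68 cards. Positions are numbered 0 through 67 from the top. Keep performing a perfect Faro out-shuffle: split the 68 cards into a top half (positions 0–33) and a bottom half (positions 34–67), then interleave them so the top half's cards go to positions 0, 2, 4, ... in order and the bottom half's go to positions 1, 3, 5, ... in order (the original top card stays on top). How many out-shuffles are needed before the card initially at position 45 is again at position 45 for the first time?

66

Follow position 45 under repeated out-shuffles:
45 → 23 → 46 → 25 → 50 → 33 → 66 → 65 → ... → 45 (length 66)
It first returns after 66 out-shuffles.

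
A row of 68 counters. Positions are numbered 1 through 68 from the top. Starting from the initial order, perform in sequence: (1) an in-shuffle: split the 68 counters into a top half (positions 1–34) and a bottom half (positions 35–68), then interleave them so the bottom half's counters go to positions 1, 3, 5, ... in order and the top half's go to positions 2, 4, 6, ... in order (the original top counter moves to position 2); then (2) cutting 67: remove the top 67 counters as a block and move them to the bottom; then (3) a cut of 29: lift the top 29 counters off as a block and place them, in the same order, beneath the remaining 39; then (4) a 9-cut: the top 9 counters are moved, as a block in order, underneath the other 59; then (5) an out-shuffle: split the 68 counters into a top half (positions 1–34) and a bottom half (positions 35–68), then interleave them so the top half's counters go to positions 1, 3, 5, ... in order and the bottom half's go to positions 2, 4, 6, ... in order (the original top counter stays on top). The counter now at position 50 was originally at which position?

Undo the operations in reverse order, starting from position 50:
  undo op 5 (out-shuffle, from bottom half): 50 ← 59
  undo op 4 (cut 9): 59 ← 68
  undo op 3 (cut 29): 68 ← 29
  undo op 2 (cut 67): 29 ← 28
  undo op 1 (in-shuffle, from top half): 28 ← 14
So the counter at position 50 came from original position 14.

14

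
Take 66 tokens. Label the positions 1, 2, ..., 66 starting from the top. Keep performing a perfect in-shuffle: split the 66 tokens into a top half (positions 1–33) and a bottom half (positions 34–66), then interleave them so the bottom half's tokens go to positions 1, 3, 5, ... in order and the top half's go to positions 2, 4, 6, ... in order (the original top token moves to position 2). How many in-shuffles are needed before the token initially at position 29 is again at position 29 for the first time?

66

Follow position 29 under repeated in-shuffles:
29 → 58 → 49 → 31 → 62 → 57 → 47 → 27 → ... → 29 (length 66)
It first returns after 66 in-shuffles.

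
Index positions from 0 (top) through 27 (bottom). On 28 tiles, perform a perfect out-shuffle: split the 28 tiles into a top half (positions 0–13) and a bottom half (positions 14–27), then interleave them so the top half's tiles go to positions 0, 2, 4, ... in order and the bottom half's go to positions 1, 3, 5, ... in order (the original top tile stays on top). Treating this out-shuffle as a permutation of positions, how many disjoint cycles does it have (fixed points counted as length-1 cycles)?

Trace each unvisited position around until it returns:
(0) (1 2 4 8 16 5 ... len 18) (3 6 12 24 21 15) (9 18) (27)
5 cycles in total.

5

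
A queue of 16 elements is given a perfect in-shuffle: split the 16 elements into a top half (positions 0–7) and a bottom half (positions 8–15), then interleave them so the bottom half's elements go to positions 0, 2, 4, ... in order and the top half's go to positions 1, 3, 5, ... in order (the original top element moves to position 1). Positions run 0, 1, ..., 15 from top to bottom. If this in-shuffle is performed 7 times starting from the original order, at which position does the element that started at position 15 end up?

Track the element's position through each in-shuffle:
15 → 14 → 12 → 8 → 0 → 1 → 3 → 7

7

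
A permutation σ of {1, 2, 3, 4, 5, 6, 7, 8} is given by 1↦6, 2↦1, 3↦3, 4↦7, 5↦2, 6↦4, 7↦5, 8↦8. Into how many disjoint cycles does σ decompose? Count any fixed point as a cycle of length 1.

Cycle decomposition: (1 6 4 7 5 2) (3) (8).
3 cycles.

3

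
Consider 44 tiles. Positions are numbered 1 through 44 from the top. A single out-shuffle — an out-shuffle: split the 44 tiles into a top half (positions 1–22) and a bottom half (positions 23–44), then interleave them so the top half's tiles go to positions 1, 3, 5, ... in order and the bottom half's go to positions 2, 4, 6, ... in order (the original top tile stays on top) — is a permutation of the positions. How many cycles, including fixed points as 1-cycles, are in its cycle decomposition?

5

Trace each unvisited position around until it returns:
(1) (2 3 5 9 17 33 ... len 14) (4 7 13 25 6 11 ... len 14) (8 15 29 14 27 10 ... len 14) (44)
5 cycles in total.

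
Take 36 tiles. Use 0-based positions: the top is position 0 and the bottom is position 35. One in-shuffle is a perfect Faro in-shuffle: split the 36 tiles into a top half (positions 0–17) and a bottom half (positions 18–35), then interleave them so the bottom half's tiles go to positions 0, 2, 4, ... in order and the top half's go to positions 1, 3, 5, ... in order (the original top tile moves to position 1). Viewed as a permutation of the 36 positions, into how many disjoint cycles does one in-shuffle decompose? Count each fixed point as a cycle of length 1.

Trace each unvisited position around until it returns:
(0 1 3 7 15 31 ... len 36)
1 cycle in total.

1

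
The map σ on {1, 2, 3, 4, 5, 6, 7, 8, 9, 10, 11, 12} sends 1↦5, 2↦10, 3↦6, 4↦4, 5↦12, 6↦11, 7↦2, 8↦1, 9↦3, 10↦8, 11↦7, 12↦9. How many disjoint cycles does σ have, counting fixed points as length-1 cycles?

2

Cycle decomposition: (1 5 12 9 3 6 11 7 2 10 8) (4).
2 cycles.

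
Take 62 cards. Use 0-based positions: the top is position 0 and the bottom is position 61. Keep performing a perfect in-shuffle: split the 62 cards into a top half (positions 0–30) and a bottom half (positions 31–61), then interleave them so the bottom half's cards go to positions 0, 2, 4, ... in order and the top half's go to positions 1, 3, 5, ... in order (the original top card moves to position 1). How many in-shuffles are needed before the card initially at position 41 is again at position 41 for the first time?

Follow position 41 under repeated in-shuffles:
41 → 20 → 41
It first returns after 2 in-shuffles.

2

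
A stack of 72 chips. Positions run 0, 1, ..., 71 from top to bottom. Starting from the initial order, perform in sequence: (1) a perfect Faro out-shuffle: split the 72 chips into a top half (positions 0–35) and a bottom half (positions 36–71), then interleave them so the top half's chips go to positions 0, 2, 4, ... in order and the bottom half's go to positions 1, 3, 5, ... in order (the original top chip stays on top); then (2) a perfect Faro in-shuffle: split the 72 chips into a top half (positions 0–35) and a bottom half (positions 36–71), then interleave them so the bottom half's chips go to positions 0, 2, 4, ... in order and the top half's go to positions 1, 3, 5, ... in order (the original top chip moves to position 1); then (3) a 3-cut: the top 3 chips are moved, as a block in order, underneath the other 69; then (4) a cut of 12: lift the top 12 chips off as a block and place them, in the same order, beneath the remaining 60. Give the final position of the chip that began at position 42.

Track the chip from position 42 forward through each operation:
  after op 1 (out-shuffle): 42 → 13
  after op 2 (in-shuffle): 13 → 27
  after op 3 (cut 3): 27 → 24
  after op 4 (cut 12): 24 → 12

12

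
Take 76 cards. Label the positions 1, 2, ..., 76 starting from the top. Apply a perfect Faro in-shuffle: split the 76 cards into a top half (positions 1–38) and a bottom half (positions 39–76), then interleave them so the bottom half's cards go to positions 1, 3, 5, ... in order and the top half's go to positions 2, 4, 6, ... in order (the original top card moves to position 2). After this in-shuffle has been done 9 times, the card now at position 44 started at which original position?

44

Work backwards from position 44, undoing one in-shuffle at a time:
44 ← 22 ← 11 ← 44 ← 22 ← 11 ← 44 ← 22 ← 11 ← 44
So the card now at position 44 started at position 44.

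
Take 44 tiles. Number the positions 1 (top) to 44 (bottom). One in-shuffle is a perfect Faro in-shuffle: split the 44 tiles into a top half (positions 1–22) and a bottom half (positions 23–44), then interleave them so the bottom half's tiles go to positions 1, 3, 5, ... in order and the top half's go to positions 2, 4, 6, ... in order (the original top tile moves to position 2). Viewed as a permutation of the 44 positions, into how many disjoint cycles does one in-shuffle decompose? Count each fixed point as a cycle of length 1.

Trace each unvisited position around until it returns:
(1 2 4 8 16 32 ... len 12) (3 6 12 24) (5 10 20 40 35 25) (7 14 28 11 22 44 ... len 12) (9 18 36 27) (15 30) (21 42 39 33)
7 cycles in total.

7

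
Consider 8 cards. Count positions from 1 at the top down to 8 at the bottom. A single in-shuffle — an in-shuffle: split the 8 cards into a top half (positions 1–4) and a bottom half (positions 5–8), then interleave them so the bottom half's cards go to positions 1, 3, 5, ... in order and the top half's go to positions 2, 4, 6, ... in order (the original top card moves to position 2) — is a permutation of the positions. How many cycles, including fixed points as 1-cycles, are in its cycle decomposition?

Trace each unvisited position around until it returns:
(1 2 4 8 7 5) (3 6)
2 cycles in total.

2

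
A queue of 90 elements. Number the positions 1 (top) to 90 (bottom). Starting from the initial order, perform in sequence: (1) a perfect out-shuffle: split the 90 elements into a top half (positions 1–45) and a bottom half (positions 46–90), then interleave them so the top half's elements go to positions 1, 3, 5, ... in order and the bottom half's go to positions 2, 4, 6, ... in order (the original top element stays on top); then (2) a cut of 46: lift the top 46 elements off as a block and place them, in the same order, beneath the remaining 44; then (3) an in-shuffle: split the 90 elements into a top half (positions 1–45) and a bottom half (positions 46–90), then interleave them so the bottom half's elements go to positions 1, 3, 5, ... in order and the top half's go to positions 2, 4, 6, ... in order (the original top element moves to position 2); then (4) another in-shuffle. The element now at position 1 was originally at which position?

35

Undo the operations in reverse order, starting from position 1:
  undo op 4 (in-shuffle, from bottom half): 1 ← 46
  undo op 3 (in-shuffle, from top half): 46 ← 23
  undo op 2 (cut 46): 23 ← 69
  undo op 1 (out-shuffle, from top half): 69 ← 35
So the element at position 1 came from original position 35.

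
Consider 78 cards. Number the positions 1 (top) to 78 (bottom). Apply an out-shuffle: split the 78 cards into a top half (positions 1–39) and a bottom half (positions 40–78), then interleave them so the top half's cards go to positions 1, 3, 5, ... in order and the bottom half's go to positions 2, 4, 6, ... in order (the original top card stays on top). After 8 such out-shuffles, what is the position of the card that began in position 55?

42

Track the card's position through each out-shuffle:
55 → 32 → 63 → 48 → 18 → 35 → 69 → 60 → 42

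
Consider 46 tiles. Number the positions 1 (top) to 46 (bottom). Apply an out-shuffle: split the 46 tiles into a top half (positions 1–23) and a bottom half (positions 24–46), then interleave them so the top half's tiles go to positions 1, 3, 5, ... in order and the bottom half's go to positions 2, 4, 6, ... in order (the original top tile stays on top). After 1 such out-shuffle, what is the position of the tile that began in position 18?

35

Track the tile's position through each out-shuffle:
18 → 35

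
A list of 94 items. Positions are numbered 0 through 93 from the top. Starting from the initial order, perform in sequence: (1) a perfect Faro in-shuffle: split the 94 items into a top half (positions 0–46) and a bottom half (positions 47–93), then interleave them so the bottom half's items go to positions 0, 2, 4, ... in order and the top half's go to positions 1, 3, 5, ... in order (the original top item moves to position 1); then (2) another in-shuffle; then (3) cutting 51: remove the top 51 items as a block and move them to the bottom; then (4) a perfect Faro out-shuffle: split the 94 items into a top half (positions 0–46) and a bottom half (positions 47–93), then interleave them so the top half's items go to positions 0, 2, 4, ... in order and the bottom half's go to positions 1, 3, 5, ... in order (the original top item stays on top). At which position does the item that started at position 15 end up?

24

Track the item from position 15 forward through each operation:
  after op 1 (in-shuffle): 15 → 31
  after op 2 (in-shuffle): 31 → 63
  after op 3 (cut 51): 63 → 12
  after op 4 (out-shuffle): 12 → 24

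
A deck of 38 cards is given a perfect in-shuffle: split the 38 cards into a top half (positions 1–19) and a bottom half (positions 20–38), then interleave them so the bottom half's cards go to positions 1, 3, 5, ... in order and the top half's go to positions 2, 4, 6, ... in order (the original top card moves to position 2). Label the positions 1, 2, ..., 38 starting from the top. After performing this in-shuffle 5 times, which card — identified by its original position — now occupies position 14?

Work backwards from position 14, undoing one in-shuffle at a time:
14 ← 7 ← 23 ← 31 ← 35 ← 37
So the card now at position 14 started at position 37.

37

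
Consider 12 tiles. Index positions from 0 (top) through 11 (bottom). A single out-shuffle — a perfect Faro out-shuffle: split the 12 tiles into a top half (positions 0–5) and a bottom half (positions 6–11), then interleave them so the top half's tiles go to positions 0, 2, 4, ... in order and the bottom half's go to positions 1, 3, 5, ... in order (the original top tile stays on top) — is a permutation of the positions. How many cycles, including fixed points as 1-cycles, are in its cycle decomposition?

3

Trace each unvisited position around until it returns:
(0) (1 2 4 8 5 10 9 7 3 6) (11)
3 cycles in total.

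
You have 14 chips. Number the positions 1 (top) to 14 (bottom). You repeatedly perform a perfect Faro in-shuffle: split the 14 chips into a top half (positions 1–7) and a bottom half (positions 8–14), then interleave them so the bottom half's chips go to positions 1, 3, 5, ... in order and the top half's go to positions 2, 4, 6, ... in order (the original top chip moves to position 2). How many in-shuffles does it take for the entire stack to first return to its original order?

4

The in-shuffle permutes the 14 positions with cycle lengths [2, 4, 4, 4].
Every chip is home exactly when every cycle has completed a whole number of laps, i.e. after lcm(2, 4) = 4 in-shuffles.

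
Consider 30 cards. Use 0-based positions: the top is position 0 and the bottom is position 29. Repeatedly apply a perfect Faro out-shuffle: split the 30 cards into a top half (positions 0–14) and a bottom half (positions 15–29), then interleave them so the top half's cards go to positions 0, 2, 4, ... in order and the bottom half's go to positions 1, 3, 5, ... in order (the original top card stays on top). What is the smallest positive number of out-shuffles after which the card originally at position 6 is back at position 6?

Follow position 6 under repeated out-shuffles:
6 → 12 → 24 → 19 → 9 → 18 → 7 → 14 → ... → 6 (length 28)
It first returns after 28 out-shuffles.

28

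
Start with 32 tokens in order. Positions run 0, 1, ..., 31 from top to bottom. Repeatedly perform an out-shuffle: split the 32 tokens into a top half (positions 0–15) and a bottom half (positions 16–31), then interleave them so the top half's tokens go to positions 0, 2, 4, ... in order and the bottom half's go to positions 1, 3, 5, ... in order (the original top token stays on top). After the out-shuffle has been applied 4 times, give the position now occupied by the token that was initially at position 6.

3

Track the token's position through each out-shuffle:
6 → 12 → 24 → 17 → 3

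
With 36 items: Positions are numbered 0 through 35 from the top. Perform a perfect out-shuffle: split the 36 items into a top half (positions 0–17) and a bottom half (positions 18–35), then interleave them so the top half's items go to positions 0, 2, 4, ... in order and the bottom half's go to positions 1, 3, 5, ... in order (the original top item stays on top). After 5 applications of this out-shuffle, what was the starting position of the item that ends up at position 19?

Work backwards from position 19, undoing one out-shuffle at a time:
19 ← 27 ← 31 ← 33 ← 34 ← 17
So the item now at position 19 started at position 17.

17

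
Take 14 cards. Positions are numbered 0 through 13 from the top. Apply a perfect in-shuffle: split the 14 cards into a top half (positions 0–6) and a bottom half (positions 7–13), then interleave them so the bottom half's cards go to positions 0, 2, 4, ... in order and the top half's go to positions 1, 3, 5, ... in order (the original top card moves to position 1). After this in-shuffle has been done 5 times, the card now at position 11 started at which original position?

Work backwards from position 11, undoing one in-shuffle at a time:
11 ← 5 ← 2 ← 8 ← 11 ← 5
So the card now at position 11 started at position 5.

5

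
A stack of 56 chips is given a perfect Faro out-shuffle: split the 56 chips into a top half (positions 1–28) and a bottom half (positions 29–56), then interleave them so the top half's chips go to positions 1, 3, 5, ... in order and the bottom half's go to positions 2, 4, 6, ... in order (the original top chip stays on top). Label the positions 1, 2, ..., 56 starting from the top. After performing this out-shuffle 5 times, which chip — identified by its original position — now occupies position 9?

15

Work backwards from position 9, undoing one out-shuffle at a time:
9 ← 5 ← 3 ← 2 ← 29 ← 15
So the chip now at position 9 started at position 15.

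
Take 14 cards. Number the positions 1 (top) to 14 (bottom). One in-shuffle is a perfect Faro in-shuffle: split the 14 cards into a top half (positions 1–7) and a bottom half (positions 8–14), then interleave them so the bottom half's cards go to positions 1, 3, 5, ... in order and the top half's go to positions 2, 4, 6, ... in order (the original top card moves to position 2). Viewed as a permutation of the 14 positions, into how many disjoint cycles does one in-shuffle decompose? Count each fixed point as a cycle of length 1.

4

Trace each unvisited position around until it returns:
(1 2 4 8) (3 6 12 9) (5 10) (7 14 13 11)
4 cycles in total.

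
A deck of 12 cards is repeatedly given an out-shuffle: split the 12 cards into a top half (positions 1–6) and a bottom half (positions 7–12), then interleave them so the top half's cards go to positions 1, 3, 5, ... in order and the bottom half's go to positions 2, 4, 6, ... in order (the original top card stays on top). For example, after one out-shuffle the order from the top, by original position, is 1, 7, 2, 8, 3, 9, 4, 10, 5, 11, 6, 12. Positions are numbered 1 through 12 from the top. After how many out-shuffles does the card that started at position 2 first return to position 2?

Follow position 2 under repeated out-shuffles:
2 → 3 → 5 → 9 → 6 → 11 → 10 → 8 → 4 → 7 → 2
It first returns after 10 out-shuffles.

10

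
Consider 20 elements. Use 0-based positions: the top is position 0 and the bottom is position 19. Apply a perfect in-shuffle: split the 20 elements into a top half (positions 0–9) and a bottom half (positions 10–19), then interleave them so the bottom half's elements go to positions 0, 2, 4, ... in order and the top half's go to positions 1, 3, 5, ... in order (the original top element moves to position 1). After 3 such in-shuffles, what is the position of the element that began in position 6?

13

Track the element's position through each in-shuffle:
6 → 13 → 6 → 13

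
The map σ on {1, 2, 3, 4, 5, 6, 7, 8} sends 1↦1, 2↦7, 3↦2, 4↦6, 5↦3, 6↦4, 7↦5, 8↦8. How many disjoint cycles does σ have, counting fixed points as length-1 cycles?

4

Cycle decomposition: (1) (2 7 5 3) (4 6) (8).
4 cycles.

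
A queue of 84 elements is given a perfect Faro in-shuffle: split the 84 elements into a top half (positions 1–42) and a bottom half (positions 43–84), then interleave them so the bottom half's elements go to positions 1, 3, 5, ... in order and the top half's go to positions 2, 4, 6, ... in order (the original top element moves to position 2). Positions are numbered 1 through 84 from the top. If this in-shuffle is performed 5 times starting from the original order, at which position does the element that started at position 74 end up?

73

Track the element's position through each in-shuffle:
74 → 63 → 41 → 82 → 79 → 73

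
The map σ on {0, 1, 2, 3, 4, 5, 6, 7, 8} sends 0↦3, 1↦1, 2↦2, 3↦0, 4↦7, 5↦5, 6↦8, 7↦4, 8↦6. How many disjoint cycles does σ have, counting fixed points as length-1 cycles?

6

Cycle decomposition: (0 3) (1) (2) (4 7) (5) (6 8).
6 cycles.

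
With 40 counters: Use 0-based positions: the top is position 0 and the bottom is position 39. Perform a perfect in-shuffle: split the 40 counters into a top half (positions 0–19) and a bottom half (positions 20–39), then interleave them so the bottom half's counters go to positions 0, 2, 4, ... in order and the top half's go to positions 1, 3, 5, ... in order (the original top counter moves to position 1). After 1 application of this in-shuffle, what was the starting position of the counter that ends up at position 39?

Work backwards from position 39, undoing one in-shuffle at a time:
39 ← 19
So the counter now at position 39 started at position 19.

19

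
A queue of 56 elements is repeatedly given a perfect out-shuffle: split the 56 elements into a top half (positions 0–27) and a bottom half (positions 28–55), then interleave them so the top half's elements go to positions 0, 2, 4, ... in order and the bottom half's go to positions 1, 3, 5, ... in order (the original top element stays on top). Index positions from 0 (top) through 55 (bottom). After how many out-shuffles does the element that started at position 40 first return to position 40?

Follow position 40 under repeated out-shuffles:
40 → 25 → 50 → 45 → 35 → 15 → 30 → 5 → 10 → 20 → 40
It first returns after 10 out-shuffles.

10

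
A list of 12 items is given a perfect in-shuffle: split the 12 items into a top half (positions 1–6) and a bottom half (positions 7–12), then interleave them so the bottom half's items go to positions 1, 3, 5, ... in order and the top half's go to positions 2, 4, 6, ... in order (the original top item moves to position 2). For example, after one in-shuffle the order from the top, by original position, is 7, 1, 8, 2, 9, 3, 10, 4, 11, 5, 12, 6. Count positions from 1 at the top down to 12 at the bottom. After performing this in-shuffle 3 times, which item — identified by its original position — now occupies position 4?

Work backwards from position 4, undoing one in-shuffle at a time:
4 ← 2 ← 1 ← 7
So the item now at position 4 started at position 7.

7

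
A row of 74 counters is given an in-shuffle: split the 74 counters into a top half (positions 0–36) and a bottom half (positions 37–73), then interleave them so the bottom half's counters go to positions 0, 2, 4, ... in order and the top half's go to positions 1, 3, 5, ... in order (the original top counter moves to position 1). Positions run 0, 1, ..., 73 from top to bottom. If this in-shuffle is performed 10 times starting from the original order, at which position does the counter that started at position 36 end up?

Track the counter's position through each in-shuffle:
36 → 73 → 72 → 70 → 66 → 58 → 42 → 10 → 21 → 43 → 12

12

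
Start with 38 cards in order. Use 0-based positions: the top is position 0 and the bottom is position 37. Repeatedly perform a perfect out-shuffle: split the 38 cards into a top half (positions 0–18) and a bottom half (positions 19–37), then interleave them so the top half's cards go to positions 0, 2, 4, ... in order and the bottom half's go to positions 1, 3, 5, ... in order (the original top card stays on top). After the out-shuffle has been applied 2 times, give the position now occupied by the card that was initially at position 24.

Track the card's position through each out-shuffle:
24 → 11 → 22

22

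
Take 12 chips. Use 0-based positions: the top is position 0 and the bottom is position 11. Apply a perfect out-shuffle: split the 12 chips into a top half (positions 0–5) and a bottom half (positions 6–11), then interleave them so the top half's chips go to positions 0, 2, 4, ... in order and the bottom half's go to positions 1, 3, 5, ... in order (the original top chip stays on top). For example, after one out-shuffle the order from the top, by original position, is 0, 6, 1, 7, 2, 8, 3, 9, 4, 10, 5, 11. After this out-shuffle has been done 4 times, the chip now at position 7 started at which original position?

Work backwards from position 7, undoing one out-shuffle at a time:
7 ← 9 ← 10 ← 5 ← 8
So the chip now at position 7 started at position 8.

8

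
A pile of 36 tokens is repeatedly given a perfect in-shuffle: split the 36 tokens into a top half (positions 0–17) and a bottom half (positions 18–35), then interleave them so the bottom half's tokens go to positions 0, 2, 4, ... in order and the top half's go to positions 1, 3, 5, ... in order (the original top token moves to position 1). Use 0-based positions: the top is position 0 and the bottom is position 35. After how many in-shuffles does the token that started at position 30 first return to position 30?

36

Follow position 30 under repeated in-shuffles:
30 → 24 → 12 → 25 → 14 → 29 → 22 → 8 → ... → 30 (length 36)
It first returns after 36 in-shuffles.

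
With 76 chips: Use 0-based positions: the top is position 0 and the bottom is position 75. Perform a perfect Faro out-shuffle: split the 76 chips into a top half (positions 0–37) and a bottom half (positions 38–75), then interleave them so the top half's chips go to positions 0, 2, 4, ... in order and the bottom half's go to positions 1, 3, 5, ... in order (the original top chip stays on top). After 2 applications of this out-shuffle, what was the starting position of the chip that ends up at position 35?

65

Work backwards from position 35, undoing one out-shuffle at a time:
35 ← 55 ← 65
So the chip now at position 35 started at position 65.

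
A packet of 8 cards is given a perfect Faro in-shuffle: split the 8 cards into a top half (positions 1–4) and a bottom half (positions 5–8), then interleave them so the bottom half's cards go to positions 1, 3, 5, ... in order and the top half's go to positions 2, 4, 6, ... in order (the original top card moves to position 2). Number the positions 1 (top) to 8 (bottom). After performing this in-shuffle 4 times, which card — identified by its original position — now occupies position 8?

5

Work backwards from position 8, undoing one in-shuffle at a time:
8 ← 4 ← 2 ← 1 ← 5
So the card now at position 8 started at position 5.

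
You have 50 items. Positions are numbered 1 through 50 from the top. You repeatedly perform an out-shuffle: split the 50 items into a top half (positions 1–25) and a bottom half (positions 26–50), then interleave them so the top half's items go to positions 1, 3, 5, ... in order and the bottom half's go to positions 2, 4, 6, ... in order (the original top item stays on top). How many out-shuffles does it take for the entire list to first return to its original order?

The out-shuffle permutes the 50 positions with cycle lengths [1, 1, 3, 3, 21, 21].
Every item is home exactly when every cycle has completed a whole number of laps, i.e. after lcm(1, 3, 21) = 21 out-shuffles.

21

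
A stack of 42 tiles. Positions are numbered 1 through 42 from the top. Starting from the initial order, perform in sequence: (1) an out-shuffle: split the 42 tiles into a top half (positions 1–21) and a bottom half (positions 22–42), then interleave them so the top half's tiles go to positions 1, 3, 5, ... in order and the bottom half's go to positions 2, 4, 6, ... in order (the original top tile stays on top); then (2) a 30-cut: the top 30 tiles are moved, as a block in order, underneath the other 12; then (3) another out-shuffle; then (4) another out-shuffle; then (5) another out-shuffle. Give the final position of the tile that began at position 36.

Track the tile from position 36 forward through each operation:
  after op 1 (out-shuffle): 36 → 30
  after op 2 (cut 30): 30 → 42
  after op 3 (out-shuffle): 42 → 42
  after op 4 (out-shuffle): 42 → 42
  after op 5 (out-shuffle): 42 → 42

42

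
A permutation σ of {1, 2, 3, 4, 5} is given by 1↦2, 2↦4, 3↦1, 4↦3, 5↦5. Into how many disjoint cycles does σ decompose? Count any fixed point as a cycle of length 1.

Cycle decomposition: (1 2 4 3) (5).
2 cycles.

2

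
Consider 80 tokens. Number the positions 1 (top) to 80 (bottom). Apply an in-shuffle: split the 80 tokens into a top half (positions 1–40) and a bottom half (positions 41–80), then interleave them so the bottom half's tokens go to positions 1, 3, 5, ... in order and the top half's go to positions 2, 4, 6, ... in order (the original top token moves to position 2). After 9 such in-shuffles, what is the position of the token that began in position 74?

61

Track the token's position through each in-shuffle:
74 → 67 → 53 → 25 → 50 → 19 → 38 → 76 → 71 → 61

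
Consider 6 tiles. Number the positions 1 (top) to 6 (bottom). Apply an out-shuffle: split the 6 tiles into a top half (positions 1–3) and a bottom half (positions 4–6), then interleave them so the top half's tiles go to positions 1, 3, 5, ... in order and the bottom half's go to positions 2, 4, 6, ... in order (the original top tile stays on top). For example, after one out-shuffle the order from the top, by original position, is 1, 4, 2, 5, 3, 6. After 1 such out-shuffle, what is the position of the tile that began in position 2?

Track the tile's position through each out-shuffle:
2 → 3

3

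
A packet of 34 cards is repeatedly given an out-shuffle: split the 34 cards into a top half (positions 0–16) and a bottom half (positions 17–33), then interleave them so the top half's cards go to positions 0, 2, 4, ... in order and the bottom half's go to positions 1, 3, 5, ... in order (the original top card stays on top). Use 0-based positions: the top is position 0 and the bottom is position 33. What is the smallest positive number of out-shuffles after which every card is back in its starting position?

The out-shuffle permutes the 34 positions with cycle lengths [1, 1, 2, 10, 10, 10].
Every card is home exactly when every cycle has completed a whole number of laps, i.e. after lcm(1, 2, 10) = 10 out-shuffles.

10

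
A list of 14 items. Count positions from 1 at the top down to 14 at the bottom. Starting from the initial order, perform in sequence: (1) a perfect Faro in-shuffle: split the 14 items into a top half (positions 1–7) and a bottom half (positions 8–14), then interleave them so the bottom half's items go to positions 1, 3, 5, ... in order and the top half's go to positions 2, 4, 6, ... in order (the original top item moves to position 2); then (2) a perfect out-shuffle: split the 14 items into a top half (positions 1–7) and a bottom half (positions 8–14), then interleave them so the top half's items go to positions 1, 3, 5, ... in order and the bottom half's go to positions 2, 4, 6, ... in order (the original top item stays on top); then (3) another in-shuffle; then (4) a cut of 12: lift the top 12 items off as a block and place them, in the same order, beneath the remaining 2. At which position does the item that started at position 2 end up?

Track the item from position 2 forward through each operation:
  after op 1 (in-shuffle): 2 → 4
  after op 2 (out-shuffle): 4 → 7
  after op 3 (in-shuffle): 7 → 14
  after op 4 (cut 12): 14 → 2

2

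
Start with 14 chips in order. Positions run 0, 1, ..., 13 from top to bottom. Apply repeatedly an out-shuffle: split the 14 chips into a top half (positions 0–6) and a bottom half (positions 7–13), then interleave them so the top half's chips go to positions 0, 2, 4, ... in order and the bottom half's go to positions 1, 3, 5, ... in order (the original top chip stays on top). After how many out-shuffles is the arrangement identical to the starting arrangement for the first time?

12

The out-shuffle permutes the 14 positions with cycle lengths [1, 1, 12].
Every chip is home exactly when every cycle has completed a whole number of laps, i.e. after lcm(1, 12) = 12 out-shuffles.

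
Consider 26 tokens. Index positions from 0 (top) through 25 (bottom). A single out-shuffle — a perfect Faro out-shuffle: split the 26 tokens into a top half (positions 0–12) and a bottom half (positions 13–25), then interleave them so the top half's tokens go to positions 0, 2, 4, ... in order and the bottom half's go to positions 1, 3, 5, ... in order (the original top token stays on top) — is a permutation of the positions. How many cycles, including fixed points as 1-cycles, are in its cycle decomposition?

4

Trace each unvisited position around until it returns:
(0) (1 2 4 8 16 7 ... len 20) (5 10 20 15) (25)
4 cycles in total.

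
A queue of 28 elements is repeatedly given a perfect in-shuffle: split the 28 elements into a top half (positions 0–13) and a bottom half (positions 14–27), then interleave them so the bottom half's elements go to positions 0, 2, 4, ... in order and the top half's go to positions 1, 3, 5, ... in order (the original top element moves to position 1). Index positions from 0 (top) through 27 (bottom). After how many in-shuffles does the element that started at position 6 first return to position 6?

28

Follow position 6 under repeated in-shuffles:
6 → 13 → 27 → 26 → 24 → 20 → 12 → 25 → ... → 6 (length 28)
It first returns after 28 in-shuffles.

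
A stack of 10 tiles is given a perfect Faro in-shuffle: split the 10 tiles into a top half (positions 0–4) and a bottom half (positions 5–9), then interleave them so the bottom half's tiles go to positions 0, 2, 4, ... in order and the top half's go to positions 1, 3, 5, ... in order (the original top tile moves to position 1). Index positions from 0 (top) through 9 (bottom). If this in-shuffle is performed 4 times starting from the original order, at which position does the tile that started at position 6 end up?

Track the tile's position through each in-shuffle:
6 → 2 → 5 → 0 → 1

1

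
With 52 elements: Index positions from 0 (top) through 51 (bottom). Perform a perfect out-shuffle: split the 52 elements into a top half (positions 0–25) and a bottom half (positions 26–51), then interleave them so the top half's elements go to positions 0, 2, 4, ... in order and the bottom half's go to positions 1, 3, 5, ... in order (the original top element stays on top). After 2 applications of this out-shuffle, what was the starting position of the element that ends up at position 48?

12

Work backwards from position 48, undoing one out-shuffle at a time:
48 ← 24 ← 12
So the element now at position 48 started at position 12.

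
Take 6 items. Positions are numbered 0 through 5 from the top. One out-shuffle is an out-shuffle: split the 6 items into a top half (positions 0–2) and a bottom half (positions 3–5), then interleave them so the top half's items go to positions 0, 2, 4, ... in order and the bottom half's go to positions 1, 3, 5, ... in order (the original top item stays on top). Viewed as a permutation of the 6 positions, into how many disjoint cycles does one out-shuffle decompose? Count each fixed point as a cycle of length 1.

3

Trace each unvisited position around until it returns:
(0) (1 2 4 3) (5)
3 cycles in total.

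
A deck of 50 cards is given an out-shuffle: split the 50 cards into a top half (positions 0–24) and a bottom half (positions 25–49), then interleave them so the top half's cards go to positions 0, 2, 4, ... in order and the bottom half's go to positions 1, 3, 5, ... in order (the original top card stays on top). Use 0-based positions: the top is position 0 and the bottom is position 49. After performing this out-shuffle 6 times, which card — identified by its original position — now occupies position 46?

Work backwards from position 46, undoing one out-shuffle at a time:
46 ← 23 ← 36 ← 18 ← 9 ← 29 ← 39
So the card now at position 46 started at position 39.

39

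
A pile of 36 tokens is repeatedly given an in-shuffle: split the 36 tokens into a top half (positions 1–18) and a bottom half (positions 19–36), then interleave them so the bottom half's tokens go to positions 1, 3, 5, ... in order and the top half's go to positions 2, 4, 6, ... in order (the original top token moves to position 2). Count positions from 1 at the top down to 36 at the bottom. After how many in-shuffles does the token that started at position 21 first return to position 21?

Follow position 21 under repeated in-shuffles:
21 → 5 → 10 → 20 → 3 → 6 → 12 → 24 → ... → 21 (length 36)
It first returns after 36 in-shuffles.

36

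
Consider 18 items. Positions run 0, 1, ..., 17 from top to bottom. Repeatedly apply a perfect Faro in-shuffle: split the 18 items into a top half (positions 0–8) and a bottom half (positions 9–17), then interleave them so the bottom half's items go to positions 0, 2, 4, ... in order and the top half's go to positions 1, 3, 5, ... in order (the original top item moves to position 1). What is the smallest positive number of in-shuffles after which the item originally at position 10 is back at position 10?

18

Follow position 10 under repeated in-shuffles:
10 → 2 → 5 → 11 → 4 → 9 → 0 → 1 → 3 → 7 → 15 → 12 → 6 → 13 → 8 → 17 → 16 → 14 → 10
It first returns after 18 in-shuffles.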